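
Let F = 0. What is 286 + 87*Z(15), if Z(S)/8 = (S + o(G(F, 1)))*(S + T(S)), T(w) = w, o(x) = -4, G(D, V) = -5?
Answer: 229966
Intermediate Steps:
Z(S) = 16*S*(-4 + S) (Z(S) = 8*((S - 4)*(S + S)) = 8*((-4 + S)*(2*S)) = 8*(2*S*(-4 + S)) = 16*S*(-4 + S))
286 + 87*Z(15) = 286 + 87*(16*15*(-4 + 15)) = 286 + 87*(16*15*11) = 286 + 87*2640 = 286 + 229680 = 229966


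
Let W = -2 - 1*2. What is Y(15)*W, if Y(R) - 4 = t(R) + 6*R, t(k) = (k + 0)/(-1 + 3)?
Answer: -406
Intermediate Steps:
W = -4 (W = -2 - 2 = -4)
t(k) = k/2
Y(R) = 4 + 13*R/2 (Y(R) = 4 + (R/2 + 6*R) = 4 + 13*R/2)
Y(15)*W = (4 + (13/2)*15)*(-4) = (4 + 195/2)*(-4) = (203/2)*(-4) = -406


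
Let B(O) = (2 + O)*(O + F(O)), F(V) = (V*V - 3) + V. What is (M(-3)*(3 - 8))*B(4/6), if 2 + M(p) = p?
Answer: -2200/27 ≈ -81.481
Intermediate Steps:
F(V) = -3 + V + V² (F(V) = (V² - 3) + V = (-3 + V²) + V = -3 + V + V²)
M(p) = -2 + p
B(O) = (2 + O)*(-3 + O² + 2*O) (B(O) = (2 + O)*(O + (-3 + O + O²)) = (2 + O)*(-3 + O² + 2*O))
(M(-3)*(3 - 8))*B(4/6) = ((-2 - 3)*(3 - 8))*(-6 + 4/6 + (4/6)³ + 4*(4/6)²) = (-5*(-5))*(-6 + 4*(⅙) + (4*(⅙))³ + 4*(4*(⅙))²) = 25*(-6 + ⅔ + (⅔)³ + 4*(⅔)²) = 25*(-6 + ⅔ + 8/27 + 4*(4/9)) = 25*(-6 + ⅔ + 8/27 + 16/9) = 25*(-88/27) = -2200/27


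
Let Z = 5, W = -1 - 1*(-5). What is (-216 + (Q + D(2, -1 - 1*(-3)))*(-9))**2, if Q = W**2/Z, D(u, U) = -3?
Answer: 1185921/25 ≈ 47437.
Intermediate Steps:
W = 4 (W = -1 + 5 = 4)
Q = 16/5 (Q = 4**2/5 = 16*(1/5) = 16/5 ≈ 3.2000)
(-216 + (Q + D(2, -1 - 1*(-3)))*(-9))**2 = (-216 + (16/5 - 3)*(-9))**2 = (-216 + (1/5)*(-9))**2 = (-216 - 9/5)**2 = (-1089/5)**2 = 1185921/25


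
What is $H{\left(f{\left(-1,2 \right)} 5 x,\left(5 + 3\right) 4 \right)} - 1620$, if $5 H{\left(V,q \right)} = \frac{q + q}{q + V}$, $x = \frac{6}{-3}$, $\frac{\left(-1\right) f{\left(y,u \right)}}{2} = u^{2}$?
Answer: $- \frac{56696}{35} \approx -1619.9$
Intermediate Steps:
$f{\left(y,u \right)} = - 2 u^{2}$
$x = -2$ ($x = 6 \left(- \frac{1}{3}\right) = -2$)
$H{\left(V,q \right)} = \frac{2 q}{5 \left(V + q\right)}$ ($H{\left(V,q \right)} = \frac{\left(q + q\right) \frac{1}{q + V}}{5} = \frac{2 q \frac{1}{V + q}}{5} = \frac{2 q}{5 \left(V + q\right)}$)
$H{\left(f{\left(-1,2 \right)} 5 x,\left(5 + 3\right) 4 \right)} - 1620 = \frac{2 \left(5 + 3\right) 4}{5 \left(- 2 \cdot 2^{2} \cdot 5 \left(-2\right) + \left(5 + 3\right) 4\right)} - 1620 = \frac{2 \cdot 8 \cdot 4}{5 \left(\left(-2\right) 4 \cdot 5 \left(-2\right) + 8 \cdot 4\right)} - 1620 = \frac{2}{5} \cdot 32 \frac{1}{\left(-8\right) 5 \left(-2\right) + 32} - 1620 = \frac{2}{5} \cdot 32 \frac{1}{\left(-40\right) \left(-2\right) + 32} - 1620 = \frac{2}{5} \cdot 32 \frac{1}{80 + 32} - 1620 = \frac{2}{5} \cdot 32 \cdot \frac{1}{112} - 1620 = \frac{4}{35} - 1620 = - \frac{56696}{35}$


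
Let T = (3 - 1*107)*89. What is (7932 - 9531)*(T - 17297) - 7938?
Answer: 42450309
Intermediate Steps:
T = -9256 (T = (3 - 107)*89 = -104*89 = -9256)
(7932 - 9531)*(T - 17297) - 7938 = (7932 - 9531)*(-9256 - 17297) - 7938 = -1599*(-26553) - 7938 = 42458247 - 7938 = 42450309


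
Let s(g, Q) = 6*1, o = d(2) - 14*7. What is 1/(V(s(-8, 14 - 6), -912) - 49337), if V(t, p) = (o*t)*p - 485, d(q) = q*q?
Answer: 1/464546 ≈ 2.1526e-6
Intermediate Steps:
d(q) = q**2
o = -94 (o = 2**2 - 14*7 = 4 - 98 = -94)
s(g, Q) = 6
V(t, p) = -485 - 94*p*t (V(t, p) = (-94*t)*p - 485 = -94*p*t - 485 = -485 - 94*p*t)
1/(V(s(-8, 14 - 6), -912) - 49337) = 1/((-485 - 94*(-912)*6) - 49337) = 1/((-485 + 514368) - 49337) = 1/(513883 - 49337) = 1/464546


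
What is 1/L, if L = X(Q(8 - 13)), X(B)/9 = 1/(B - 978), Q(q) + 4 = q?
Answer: -329/3 ≈ -109.67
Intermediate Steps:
Q(q) = -4 + q
X(B) = 9/(-978 + B) (X(B) = 9/(B - 978) = 9/(-978 + B))
L = -3/329 (L = 9/(-978 + (-4 + (8 - 13))) = 9/(-978 + (-4 - 5)) = 9/(-978 - 9) = 9/(-987) = 9*(-1/987) = -3/329 ≈ -0.0091185)
1/L = 1/(-3/329) = -329/3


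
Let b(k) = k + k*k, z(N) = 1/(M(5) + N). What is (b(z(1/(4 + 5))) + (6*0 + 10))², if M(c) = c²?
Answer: 263040765625/2608757776 ≈ 100.83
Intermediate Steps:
z(N) = 1/(25 + N) (z(N) = 1/(5² + N) = 1/(25 + N))
b(k) = k + k²
(b(z(1/(4 + 5))) + (6*0 + 10))² = ((1 + 1/(25 + 1/(4 + 5)))/(25 + 1/(4 + 5)) + (6*0 + 10))² = ((1 + 1/(25 + 1/9))/(25 + 1/9) + (0 + 10))² = ((1 + 1/(25 + ⅑))/(25 + ⅑) + 10)² = ((1 + 1/(226/9))/(226/9) + 10)² = (9*(1 + 9/226)/226 + 10)² = ((9/226)*(235/226) + 10)² = (2115/51076 + 10)² = (512875/51076)² = 263040765625/2608757776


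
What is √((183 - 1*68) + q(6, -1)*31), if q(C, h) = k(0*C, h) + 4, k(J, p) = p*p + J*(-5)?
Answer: 3*√30 ≈ 16.432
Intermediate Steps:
k(J, p) = p² - 5*J
q(C, h) = 4 + h² (q(C, h) = (h² - 0*C) + 4 = (h² - 5*0) + 4 = (h² + 0) + 4 = h² + 4 = 4 + h²)
√((183 - 1*68) + q(6, -1)*31) = √((183 - 1*68) + (4 + (-1)²)*31) = √((183 - 68) + (4 + 1)*31) = √(115 + 5*31) = √(115 + 155) = √270 = 3*√30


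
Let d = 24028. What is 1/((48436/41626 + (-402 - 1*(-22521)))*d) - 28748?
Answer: -318015493000814147/11062177995020 ≈ -28748.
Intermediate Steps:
1/((48436/41626 + (-402 - 1*(-22521)))*d) - 28748 = 1/((48436/41626 + (-402 - 1*(-22521)))*24028) - 28748 = (1/24028)/(48436*(1/41626) + (-402 + 22521)) - 28748 = (1/24028)/(24218/20813 + 22119) - 28748 = (1/24028)/(460386965/20813) - 28748 = (20813/460386965)*(1/24028) - 28748 = 20813/11062177995020 - 28748 = -318015493000814147/11062177995020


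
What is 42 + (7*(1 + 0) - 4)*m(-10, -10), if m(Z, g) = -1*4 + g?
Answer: 0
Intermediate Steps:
m(Z, g) = -4 + g
42 + (7*(1 + 0) - 4)*m(-10, -10) = 42 + (7*(1 + 0) - 4)*(-4 - 10) = 42 + (7*1 - 4)*(-14) = 42 + (7 - 4)*(-14) = 42 + 3*(-14) = 42 - 42 = 0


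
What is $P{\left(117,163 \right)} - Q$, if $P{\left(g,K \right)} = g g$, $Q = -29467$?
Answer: $43156$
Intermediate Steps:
$P{\left(g,K \right)} = g^{2}$
$P{\left(117,163 \right)} - Q = 117^{2} - -29467 = 13689 + 29467 = 43156$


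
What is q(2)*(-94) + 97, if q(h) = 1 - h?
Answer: 191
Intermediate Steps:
q(2)*(-94) + 97 = (1 - 1*2)*(-94) + 97 = (1 - 2)*(-94) + 97 = -1*(-94) + 97 = 94 + 97 = 191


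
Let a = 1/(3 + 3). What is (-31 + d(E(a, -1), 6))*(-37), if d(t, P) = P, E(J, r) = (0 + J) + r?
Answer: 925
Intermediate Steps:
a = ⅙ (a = 1/6 = ⅙ ≈ 0.16667)
E(J, r) = J + r
(-31 + d(E(a, -1), 6))*(-37) = (-31 + 6)*(-37) = -25*(-37) = 925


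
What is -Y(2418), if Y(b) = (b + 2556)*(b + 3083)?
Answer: -27361974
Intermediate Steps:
Y(b) = (2556 + b)*(3083 + b)
-Y(2418) = -(7880148 + 2418**2 + 5639*2418) = -(7880148 + 5846724 + 13635102) = -1*27361974 = -27361974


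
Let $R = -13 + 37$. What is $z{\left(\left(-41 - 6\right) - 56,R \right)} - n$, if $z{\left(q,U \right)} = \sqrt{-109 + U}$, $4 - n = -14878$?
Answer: $-14882 + i \sqrt{85} \approx -14882.0 + 9.2195 i$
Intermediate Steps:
$R = 24$
$n = 14882$ ($n = 4 - -14878 = 4 + 14878 = 14882$)
$z{\left(\left(-41 - 6\right) - 56,R \right)} - n = \sqrt{-109 + 24} - 14882 = \sqrt{-85} - 14882 = i \sqrt{85} - 14882 = -14882 + i \sqrt{85}$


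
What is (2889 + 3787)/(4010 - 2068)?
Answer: 3338/971 ≈ 3.4377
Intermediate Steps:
(2889 + 3787)/(4010 - 2068) = 6676/1942 = 6676*(1/1942) = 3338/971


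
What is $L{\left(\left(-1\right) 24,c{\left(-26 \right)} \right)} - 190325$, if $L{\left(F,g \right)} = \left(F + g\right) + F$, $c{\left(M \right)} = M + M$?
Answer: $-190425$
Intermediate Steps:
$c{\left(M \right)} = 2 M$
$L{\left(F,g \right)} = g + 2 F$
$L{\left(\left(-1\right) 24,c{\left(-26 \right)} \right)} - 190325 = \left(2 \left(-26\right) + 2 \left(\left(-1\right) 24\right)\right) - 190325 = \left(-52 + 2 \left(-24\right)\right) - 190325 = \left(-52 - 48\right) - 190325 = -100 - 190325 = -190425$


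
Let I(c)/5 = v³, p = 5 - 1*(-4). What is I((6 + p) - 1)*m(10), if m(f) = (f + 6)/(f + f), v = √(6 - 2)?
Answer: 32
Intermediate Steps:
p = 9 (p = 5 + 4 = 9)
v = 2 (v = √4 = 2)
m(f) = (6 + f)/(2*f) (m(f) = (6 + f)/((2*f)) = (6 + f)*(1/(2*f)) = (6 + f)/(2*f))
I(c) = 40 (I(c) = 5*2³ = 5*8 = 40)
I((6 + p) - 1)*m(10) = 40*((½)*(6 + 10)/10) = 40*((½)*(⅒)*16) = 40*(⅘) = 32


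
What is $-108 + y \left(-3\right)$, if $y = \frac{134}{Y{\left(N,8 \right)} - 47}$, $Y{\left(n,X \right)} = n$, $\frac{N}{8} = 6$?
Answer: $-510$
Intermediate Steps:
$N = 48$ ($N = 8 \cdot 6 = 48$)
$y = 134$ ($y = \frac{134}{48 - 47} = \frac{134}{1} = 134 \cdot 1 = 134$)
$-108 + y \left(-3\right) = -108 + 134 \left(-3\right) = -108 - 402 = -510$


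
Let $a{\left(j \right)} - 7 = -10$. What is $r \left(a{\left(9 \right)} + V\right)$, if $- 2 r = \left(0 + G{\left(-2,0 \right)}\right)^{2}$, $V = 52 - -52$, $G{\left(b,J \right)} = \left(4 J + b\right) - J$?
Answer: $-202$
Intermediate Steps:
$a{\left(j \right)} = -3$ ($a{\left(j \right)} = 7 - 10 = -3$)
$G{\left(b,J \right)} = b + 3 J$ ($G{\left(b,J \right)} = \left(b + 4 J\right) - J = b + 3 J$)
$V = 104$ ($V = 52 + 52 = 104$)
$r = -2$ ($r = - \frac{\left(0 + \left(-2 + 3 \cdot 0\right)\right)^{2}}{2} = - \frac{\left(0 + \left(-2 + 0\right)\right)^{2}}{2} = - \frac{\left(0 - 2\right)^{2}}{2} = - \frac{\left(-2\right)^{2}}{2} = \left(- \frac{1}{2}\right) 4 = -2$)
$r \left(a{\left(9 \right)} + V\right) = - 2 \left(-3 + 104\right) = \left(-2\right) 101 = -202$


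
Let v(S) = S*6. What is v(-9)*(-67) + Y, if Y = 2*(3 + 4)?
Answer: 3632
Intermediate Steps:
v(S) = 6*S
Y = 14 (Y = 2*7 = 14)
v(-9)*(-67) + Y = (6*(-9))*(-67) + 14 = -54*(-67) + 14 = 3618 + 14 = 3632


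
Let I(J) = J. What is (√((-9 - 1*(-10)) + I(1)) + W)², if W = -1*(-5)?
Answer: (5 + √2)² ≈ 41.142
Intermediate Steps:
W = 5
(√((-9 - 1*(-10)) + I(1)) + W)² = (√((-9 - 1*(-10)) + 1) + 5)² = (√((-9 + 10) + 1) + 5)² = (√(1 + 1) + 5)² = (√2 + 5)² = (5 + √2)²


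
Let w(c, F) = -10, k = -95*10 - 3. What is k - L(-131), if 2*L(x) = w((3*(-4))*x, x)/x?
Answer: -124848/131 ≈ -953.04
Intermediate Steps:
k = -953 (k = -950 - 3 = -953)
L(x) = -5/x (L(x) = (-10/x)/2 = -5/x)
k - L(-131) = -953 - (-5)/(-131) = -953 - (-5)*(-1)/131 = -953 - 1*5/131 = -953 - 5/131 = -124848/131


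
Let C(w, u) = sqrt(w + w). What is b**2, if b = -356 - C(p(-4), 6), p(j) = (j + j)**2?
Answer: 126864 + 5696*sqrt(2) ≈ 1.3492e+5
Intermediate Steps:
p(j) = 4*j**2 (p(j) = (2*j)**2 = 4*j**2)
C(w, u) = sqrt(2)*sqrt(w) (C(w, u) = sqrt(2*w) = sqrt(2)*sqrt(w))
b = -356 - 8*sqrt(2) (b = -356 - sqrt(2)*sqrt(4*(-4)**2) = -356 - sqrt(2)*sqrt(4*16) = -356 - sqrt(2)*sqrt(64) = -356 - sqrt(2)*8 = -356 - 8*sqrt(2) ≈ -367.31)
b**2 = (-356 - 8*sqrt(2))**2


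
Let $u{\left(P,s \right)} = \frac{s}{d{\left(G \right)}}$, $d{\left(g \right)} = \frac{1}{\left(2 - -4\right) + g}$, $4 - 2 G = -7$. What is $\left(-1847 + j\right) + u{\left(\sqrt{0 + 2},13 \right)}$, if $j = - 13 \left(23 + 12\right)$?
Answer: $- \frac{4305}{2} \approx -2152.5$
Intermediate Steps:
$G = \frac{11}{2}$ ($G = 2 - - \frac{7}{2} = 2 + \frac{7}{2} = \frac{11}{2} \approx 5.5$)
$j = -455$ ($j = \left(-13\right) 35 = -455$)
$d{\left(g \right)} = \frac{1}{6 + g}$ ($d{\left(g \right)} = \frac{1}{\left(2 + 4\right) + g} = \frac{1}{6 + g}$)
$u{\left(P,s \right)} = \frac{23 s}{2}$ ($u{\left(P,s \right)} = \frac{s}{\frac{1}{6 + \frac{11}{2}}} = \frac{s}{\frac{1}{\frac{23}{2}}} = \frac{s}{\frac{2}{23}} = s \frac{23}{2} = \frac{23 s}{2}$)
$\left(-1847 + j\right) + u{\left(\sqrt{0 + 2},13 \right)} = \left(-1847 - 455\right) + \frac{23}{2} \cdot 13 = -2302 + \frac{299}{2} = - \frac{4305}{2}$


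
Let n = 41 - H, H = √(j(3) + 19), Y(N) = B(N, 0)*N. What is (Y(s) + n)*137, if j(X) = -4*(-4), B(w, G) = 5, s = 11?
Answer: 13152 - 137*√35 ≈ 12342.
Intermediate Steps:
j(X) = 16
Y(N) = 5*N
H = √35 (H = √(16 + 19) = √35 ≈ 5.9161)
n = 41 - √35 ≈ 35.084
(Y(s) + n)*137 = (5*11 + (41 - √35))*137 = (55 + (41 - √35))*137 = (96 - √35)*137 = 13152 - 137*√35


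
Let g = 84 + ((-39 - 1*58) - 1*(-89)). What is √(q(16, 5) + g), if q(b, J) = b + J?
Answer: √97 ≈ 9.8489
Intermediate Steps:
q(b, J) = J + b
g = 76 (g = 84 + ((-39 - 58) + 89) = 84 + (-97 + 89) = 84 - 8 = 76)
√(q(16, 5) + g) = √((5 + 16) + 76) = √(21 + 76) = √97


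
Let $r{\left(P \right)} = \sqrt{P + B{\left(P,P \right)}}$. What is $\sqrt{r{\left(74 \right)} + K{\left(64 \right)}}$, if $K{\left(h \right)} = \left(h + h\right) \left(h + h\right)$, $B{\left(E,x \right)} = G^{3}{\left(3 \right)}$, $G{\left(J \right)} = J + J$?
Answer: $\sqrt{16384 + \sqrt{290}} \approx 128.07$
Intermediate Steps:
$G{\left(J \right)} = 2 J$
$B{\left(E,x \right)} = 216$ ($B{\left(E,x \right)} = \left(2 \cdot 3\right)^{3} = 6^{3} = 216$)
$K{\left(h \right)} = 4 h^{2}$ ($K{\left(h \right)} = 2 h 2 h = 4 h^{2}$)
$r{\left(P \right)} = \sqrt{216 + P}$ ($r{\left(P \right)} = \sqrt{P + 216} = \sqrt{216 + P}$)
$\sqrt{r{\left(74 \right)} + K{\left(64 \right)}} = \sqrt{\sqrt{216 + 74} + 4 \cdot 64^{2}} = \sqrt{\sqrt{290} + 4 \cdot 4096} = \sqrt{\sqrt{290} + 16384} = \sqrt{16384 + \sqrt{290}}$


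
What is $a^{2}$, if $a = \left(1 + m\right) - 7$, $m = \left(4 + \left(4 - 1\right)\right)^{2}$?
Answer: $1849$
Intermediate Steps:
$m = 49$ ($m = \left(4 + \left(4 - 1\right)\right)^{2} = \left(4 + 3\right)^{2} = 7^{2} = 49$)
$a = 43$ ($a = \left(1 + 49\right) - 7 = 50 - 7 = 43$)
$a^{2} = 43^{2} = 1849$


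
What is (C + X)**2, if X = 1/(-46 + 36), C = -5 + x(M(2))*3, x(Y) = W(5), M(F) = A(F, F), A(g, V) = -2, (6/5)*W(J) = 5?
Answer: 1369/25 ≈ 54.760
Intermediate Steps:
W(J) = 25/6 (W(J) = (5/6)*5 = 25/6)
M(F) = -2
x(Y) = 25/6
C = 15/2 (C = -5 + (25/6)*3 = -5 + 25/2 = 15/2 ≈ 7.5000)
X = -1/10 (X = 1/(-10) = -1/10 ≈ -0.10000)
(C + X)**2 = (15/2 - 1/10)**2 = (37/5)**2 = 1369/25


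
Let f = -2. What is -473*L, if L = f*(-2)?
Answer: -1892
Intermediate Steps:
L = 4 (L = -2*(-2) = 4)
-473*L = -473*4 = -1892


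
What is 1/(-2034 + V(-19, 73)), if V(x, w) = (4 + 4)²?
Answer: -1/1970 ≈ -0.00050761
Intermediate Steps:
V(x, w) = 64 (V(x, w) = 8² = 64)
1/(-2034 + V(-19, 73)) = 1/(-2034 + 64) = 1/(-1970) = -1/1970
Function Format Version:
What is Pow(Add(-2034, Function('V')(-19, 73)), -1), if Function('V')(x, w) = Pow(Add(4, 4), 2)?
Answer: Rational(-1, 1970) ≈ -0.00050761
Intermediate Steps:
Function('V')(x, w) = 64 (Function('V')(x, w) = Pow(8, 2) = 64)
Pow(Add(-2034, Function('V')(-19, 73)), -1) = Pow(Add(-2034, 64), -1) = Pow(-1970, -1) = Rational(-1, 1970)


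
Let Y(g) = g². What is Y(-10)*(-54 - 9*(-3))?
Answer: -2700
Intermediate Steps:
Y(-10)*(-54 - 9*(-3)) = (-10)²*(-54 - 9*(-3)) = 100*(-54 + 27) = 100*(-27) = -2700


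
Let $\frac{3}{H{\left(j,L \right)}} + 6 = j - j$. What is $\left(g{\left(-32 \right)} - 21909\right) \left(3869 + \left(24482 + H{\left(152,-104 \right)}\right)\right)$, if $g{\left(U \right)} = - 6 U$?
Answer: $- \frac{1231375617}{2} \approx -6.1569 \cdot 10^{8}$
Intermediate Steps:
$H{\left(j,L \right)} = - \frac{1}{2}$ ($H{\left(j,L \right)} = \frac{3}{-6 + \left(j - j\right)} = \frac{3}{-6 + 0} = \frac{3}{-6} = 3 \left(- \frac{1}{6}\right) = - \frac{1}{2}$)
$\left(g{\left(-32 \right)} - 21909\right) \left(3869 + \left(24482 + H{\left(152,-104 \right)}\right)\right) = \left(\left(-6\right) \left(-32\right) - 21909\right) \left(3869 + \left(24482 - \frac{1}{2}\right)\right) = \left(192 - 21909\right) \left(3869 + \frac{48963}{2}\right) = \left(-21717\right) \frac{56701}{2} = - \frac{1231375617}{2}$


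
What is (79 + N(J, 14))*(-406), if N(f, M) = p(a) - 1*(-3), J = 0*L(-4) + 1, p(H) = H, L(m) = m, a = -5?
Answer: -31262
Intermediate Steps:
J = 1 (J = 0*(-4) + 1 = 0 + 1 = 1)
N(f, M) = -2 (N(f, M) = -5 - 1*(-3) = -5 + 3 = -2)
(79 + N(J, 14))*(-406) = (79 - 2)*(-406) = 77*(-406) = -31262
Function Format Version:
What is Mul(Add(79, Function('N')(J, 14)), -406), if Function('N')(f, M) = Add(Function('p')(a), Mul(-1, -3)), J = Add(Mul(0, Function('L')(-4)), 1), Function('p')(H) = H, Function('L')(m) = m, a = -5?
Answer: -31262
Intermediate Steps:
J = 1 (J = Add(Mul(0, -4), 1) = Add(0, 1) = 1)
Function('N')(f, M) = -2 (Function('N')(f, M) = Add(-5, Mul(-1, -3)) = Add(-5, 3) = -2)
Mul(Add(79, Function('N')(J, 14)), -406) = Mul(Add(79, -2), -406) = Mul(77, -406) = -31262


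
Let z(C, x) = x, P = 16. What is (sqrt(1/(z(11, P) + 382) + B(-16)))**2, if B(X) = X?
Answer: -6367/398 ≈ -15.997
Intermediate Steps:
(sqrt(1/(z(11, P) + 382) + B(-16)))**2 = (sqrt(1/(16 + 382) - 16))**2 = (sqrt(1/398 - 16))**2 = (sqrt(-6367/398))**2 = (I*sqrt(2534066)/398)**2 = -6367/398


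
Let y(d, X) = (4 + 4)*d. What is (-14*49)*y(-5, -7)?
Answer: 27440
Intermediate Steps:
y(d, X) = 8*d
(-14*49)*y(-5, -7) = (-14*49)*(8*(-5)) = -686*(-40) = 27440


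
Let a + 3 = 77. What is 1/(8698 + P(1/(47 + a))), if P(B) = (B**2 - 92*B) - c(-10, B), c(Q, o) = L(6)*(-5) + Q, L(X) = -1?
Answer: 14641/127409492 ≈ 0.00011491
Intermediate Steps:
a = 74 (a = -3 + 77 = 74)
c(Q, o) = 5 + Q (c(Q, o) = -1*(-5) + Q = 5 + Q)
P(B) = 5 + B**2 - 92*B (P(B) = (B**2 - 92*B) - (5 - 10) = (B**2 - 92*B) - 1*(-5) = (B**2 - 92*B) + 5 = 5 + B**2 - 92*B)
1/(8698 + P(1/(47 + a))) = 1/(8698 + (5 + (1/(47 + 74))**2 - 92/(47 + 74))) = 1/(8698 + (5 + (1/121)**2 - 92/121)) = 1/(8698 + (5 + (1/121)**2 - 92*1/121)) = 1/(8698 + (5 + 1/14641 - 92/121)) = 1/(8698 + 62074/14641) = 1/(127409492/14641) = 14641/127409492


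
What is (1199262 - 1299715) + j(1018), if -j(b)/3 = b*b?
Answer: -3209425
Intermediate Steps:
j(b) = -3*b² (j(b) = -3*b*b = -3*b²)
(1199262 - 1299715) + j(1018) = (1199262 - 1299715) - 3*1018² = -100453 - 3*1036324 = -100453 - 3108972 = -3209425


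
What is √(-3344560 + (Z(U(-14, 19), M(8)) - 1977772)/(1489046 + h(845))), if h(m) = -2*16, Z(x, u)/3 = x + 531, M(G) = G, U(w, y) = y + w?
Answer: I*√205984349898525446/248169 ≈ 1828.8*I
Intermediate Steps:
U(w, y) = w + y
Z(x, u) = 1593 + 3*x (Z(x, u) = 3*(x + 531) = 3*(531 + x) = 1593 + 3*x)
h(m) = -32
√(-3344560 + (Z(U(-14, 19), M(8)) - 1977772)/(1489046 + h(845))) = √(-3344560 + ((1593 + 3*(-14 + 19)) - 1977772)/(1489046 - 32)) = √(-3344560 + ((1593 + 3*5) - 1977772)/1489014) = √(-3344560 + ((1593 + 15) - 1977772)*(1/1489014)) = √(-3344560 + (1608 - 1977772)*(1/1489014)) = √(-3344560 - 1976164*1/1489014) = √(-3344560 - 988082/744507) = √(-2490049320002/744507) = I*√205984349898525446/248169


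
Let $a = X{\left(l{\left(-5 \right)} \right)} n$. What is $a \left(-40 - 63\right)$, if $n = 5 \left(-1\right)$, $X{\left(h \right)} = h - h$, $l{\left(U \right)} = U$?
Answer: $0$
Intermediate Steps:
$X{\left(h \right)} = 0$
$n = -5$
$a = 0$ ($a = 0 \left(-5\right) = 0$)
$a \left(-40 - 63\right) = 0 \left(-40 - 63\right) = 0 \left(-103\right) = 0$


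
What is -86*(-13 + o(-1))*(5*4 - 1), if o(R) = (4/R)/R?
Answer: 14706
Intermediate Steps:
o(R) = 4/R**2
-86*(-13 + o(-1))*(5*4 - 1) = -86*(-13 + 4/(-1)**2)*(5*4 - 1) = -86*(-13 + 4*1)*(20 - 1) = -86*(-13 + 4)*19 = -(-774)*19 = -86*(-171) = 14706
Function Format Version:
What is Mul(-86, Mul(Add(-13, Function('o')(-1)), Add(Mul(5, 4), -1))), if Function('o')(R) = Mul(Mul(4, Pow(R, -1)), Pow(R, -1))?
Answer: 14706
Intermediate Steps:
Function('o')(R) = Mul(4, Pow(R, -2))
Mul(-86, Mul(Add(-13, Function('o')(-1)), Add(Mul(5, 4), -1))) = Mul(-86, Mul(Add(-13, Mul(4, Pow(-1, -2))), Add(Mul(5, 4), -1))) = Mul(-86, Mul(Add(-13, Mul(4, 1)), Add(20, -1))) = Mul(-86, Mul(Add(-13, 4), 19)) = Mul(-86, Mul(-9, 19)) = Mul(-86, -171) = 14706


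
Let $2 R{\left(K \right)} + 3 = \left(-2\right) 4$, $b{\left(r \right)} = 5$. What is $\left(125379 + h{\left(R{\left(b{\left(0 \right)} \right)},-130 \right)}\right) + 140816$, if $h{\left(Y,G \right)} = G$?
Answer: $266065$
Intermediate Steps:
$R{\left(K \right)} = - \frac{11}{2}$ ($R{\left(K \right)} = - \frac{3}{2} + \frac{\left(-2\right) 4}{2} = - \frac{3}{2} + \frac{1}{2} \left(-8\right) = - \frac{3}{2} - 4 = - \frac{11}{2}$)
$\left(125379 + h{\left(R{\left(b{\left(0 \right)} \right)},-130 \right)}\right) + 140816 = \left(125379 - 130\right) + 140816 = 125249 + 140816 = 266065$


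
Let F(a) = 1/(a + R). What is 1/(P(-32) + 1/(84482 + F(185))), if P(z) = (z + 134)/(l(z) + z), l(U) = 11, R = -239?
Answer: -31934189/155108540 ≈ -0.20588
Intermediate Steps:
F(a) = 1/(-239 + a) (F(a) = 1/(a - 239) = 1/(-239 + a))
P(z) = (134 + z)/(11 + z) (P(z) = (z + 134)/(11 + z) = (134 + z)/(11 + z))
1/(P(-32) + 1/(84482 + F(185))) = 1/((134 - 32)/(11 - 32) + 1/(84482 + 1/(-239 + 185))) = 1/(102/(-21) + 1/(84482 + 1/(-54))) = 1/(-1/21*102 + 1/(84482 - 1/54)) = 1/(-34/7 + 1/(4562027/54)) = 1/(-34/7 + 54/4562027) = 1/(-155108540/31934189) = -31934189/155108540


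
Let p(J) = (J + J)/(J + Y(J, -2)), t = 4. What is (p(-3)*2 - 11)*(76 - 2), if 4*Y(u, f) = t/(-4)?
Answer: -7030/13 ≈ -540.77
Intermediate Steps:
Y(u, f) = -¼ (Y(u, f) = (4/(-4))/4 = (4*(-¼))/4 = (¼)*(-1) = -¼)
p(J) = 2*J/(-¼ + J) (p(J) = (J + J)/(J - ¼) = (2*J)/(-¼ + J) = 2*J/(-¼ + J))
(p(-3)*2 - 11)*(76 - 2) = ((8*(-3)/(-1 + 4*(-3)))*2 - 11)*(76 - 2) = ((8*(-3)/(-1 - 12))*2 - 11)*74 = ((8*(-3)/(-13))*2 - 11)*74 = ((8*(-3)*(-1/13))*2 - 11)*74 = ((24/13)*2 - 11)*74 = (48/13 - 11)*74 = -95/13*74 = -7030/13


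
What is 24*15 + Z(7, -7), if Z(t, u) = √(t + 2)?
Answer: 363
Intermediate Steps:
Z(t, u) = √(2 + t)
24*15 + Z(7, -7) = 24*15 + √(2 + 7) = 360 + √9 = 360 + 3 = 363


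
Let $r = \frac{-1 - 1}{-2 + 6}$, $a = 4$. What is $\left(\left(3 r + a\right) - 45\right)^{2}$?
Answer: $\frac{7225}{4} \approx 1806.3$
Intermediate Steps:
$r = - \frac{1}{2}$ ($r = - \frac{2}{4} = \left(-2\right) \frac{1}{4} = - \frac{1}{2} \approx -0.5$)
$\left(\left(3 r + a\right) - 45\right)^{2} = \left(\left(3 \left(- \frac{1}{2}\right) + 4\right) - 45\right)^{2} = \left(\left(- \frac{3}{2} + 4\right) - 45\right)^{2} = \left(\frac{5}{2} - 45\right)^{2} = \left(- \frac{85}{2}\right)^{2} = \frac{7225}{4}$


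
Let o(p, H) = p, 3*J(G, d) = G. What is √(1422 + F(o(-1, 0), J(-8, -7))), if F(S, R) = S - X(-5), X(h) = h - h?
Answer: 7*√29 ≈ 37.696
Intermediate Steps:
J(G, d) = G/3
X(h) = 0
F(S, R) = S (F(S, R) = S - 1*0 = S + 0 = S)
√(1422 + F(o(-1, 0), J(-8, -7))) = √(1422 - 1) = √1421 = 7*√29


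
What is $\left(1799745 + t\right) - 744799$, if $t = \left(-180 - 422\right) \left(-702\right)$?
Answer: $1477550$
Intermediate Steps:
$t = 422604$ ($t = \left(-602\right) \left(-702\right) = 422604$)
$\left(1799745 + t\right) - 744799 = \left(1799745 + 422604\right) - 744799 = 2222349 - 744799 = 1477550$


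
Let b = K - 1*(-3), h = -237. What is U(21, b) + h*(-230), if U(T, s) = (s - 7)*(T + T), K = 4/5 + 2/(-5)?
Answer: 271794/5 ≈ 54359.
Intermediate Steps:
K = ⅖ (K = 4*(⅕) + 2*(-⅕) = ⅘ - ⅖ = ⅖ ≈ 0.40000)
b = 17/5 (b = ⅖ - 1*(-3) = ⅖ + 3 = 17/5 ≈ 3.4000)
U(T, s) = 2*T*(-7 + s) (U(T, s) = (-7 + s)*(2*T) = 2*T*(-7 + s))
U(21, b) + h*(-230) = 2*21*(-7 + 17/5) - 237*(-230) = 2*21*(-18/5) + 54510 = -756/5 + 54510 = 271794/5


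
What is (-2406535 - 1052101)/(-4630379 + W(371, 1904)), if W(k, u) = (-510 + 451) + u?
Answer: 1729318/2314267 ≈ 0.74724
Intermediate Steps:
W(k, u) = -59 + u
(-2406535 - 1052101)/(-4630379 + W(371, 1904)) = (-2406535 - 1052101)/(-4630379 + (-59 + 1904)) = -3458636/(-4630379 + 1845) = -3458636/(-4628534) = -3458636*(-1/4628534) = 1729318/2314267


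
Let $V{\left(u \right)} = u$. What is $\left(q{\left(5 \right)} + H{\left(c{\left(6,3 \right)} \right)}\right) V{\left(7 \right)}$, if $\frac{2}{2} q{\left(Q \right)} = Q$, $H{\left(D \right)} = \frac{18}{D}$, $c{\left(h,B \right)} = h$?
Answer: $56$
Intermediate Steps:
$q{\left(Q \right)} = Q$
$\left(q{\left(5 \right)} + H{\left(c{\left(6,3 \right)} \right)}\right) V{\left(7 \right)} = \left(5 + \frac{18}{6}\right) 7 = \left(5 + 18 \cdot \frac{1}{6}\right) 7 = \left(5 + 3\right) 7 = 8 \cdot 7 = 56$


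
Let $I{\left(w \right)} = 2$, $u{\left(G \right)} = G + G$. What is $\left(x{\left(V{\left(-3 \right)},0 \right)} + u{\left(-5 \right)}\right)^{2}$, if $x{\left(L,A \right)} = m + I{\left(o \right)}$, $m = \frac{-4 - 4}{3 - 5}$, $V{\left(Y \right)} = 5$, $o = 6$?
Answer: $16$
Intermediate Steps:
$m = 4$ ($m = - \frac{8}{-2} = \left(-8\right) \left(- \frac{1}{2}\right) = 4$)
$u{\left(G \right)} = 2 G$
$x{\left(L,A \right)} = 6$ ($x{\left(L,A \right)} = 4 + 2 = 6$)
$\left(x{\left(V{\left(-3 \right)},0 \right)} + u{\left(-5 \right)}\right)^{2} = \left(6 + 2 \left(-5\right)\right)^{2} = \left(6 - 10\right)^{2} = \left(-4\right)^{2} = 16$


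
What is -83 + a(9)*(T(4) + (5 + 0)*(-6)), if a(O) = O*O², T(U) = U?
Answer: -19037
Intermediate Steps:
a(O) = O³
-83 + a(9)*(T(4) + (5 + 0)*(-6)) = -83 + 9³*(4 + (5 + 0)*(-6)) = -83 + 729*(4 + 5*(-6)) = -83 + 729*(4 - 30) = -83 + 729*(-26) = -83 - 18954 = -19037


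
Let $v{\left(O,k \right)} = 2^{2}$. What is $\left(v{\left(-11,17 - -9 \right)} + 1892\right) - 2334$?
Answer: $-438$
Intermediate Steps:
$v{\left(O,k \right)} = 4$
$\left(v{\left(-11,17 - -9 \right)} + 1892\right) - 2334 = \left(4 + 1892\right) - 2334 = 1896 - 2334 = -438$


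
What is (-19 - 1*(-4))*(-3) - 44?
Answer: 1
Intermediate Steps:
(-19 - 1*(-4))*(-3) - 44 = (-19 + 4)*(-3) - 44 = -15*(-3) - 44 = 45 - 44 = 1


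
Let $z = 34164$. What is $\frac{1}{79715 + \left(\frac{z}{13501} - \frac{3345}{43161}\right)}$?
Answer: $\frac{194238887}{15484229341058} \approx 1.2544 \cdot 10^{-5}$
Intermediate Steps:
$\frac{1}{79715 + \left(\frac{z}{13501} - \frac{3345}{43161}\right)} = \frac{1}{79715 + \left(\frac{34164}{13501} - \frac{3345}{43161}\right)} = \frac{1}{79715 + \left(34164 \cdot \frac{1}{13501} - \frac{1115}{14387}\right)} = \frac{1}{79715 + \left(\frac{34164}{13501} - \frac{1115}{14387}\right)} = \frac{1}{79715 + \frac{476463853}{194238887}} = \frac{1}{\frac{15484229341058}{194238887}} = \frac{194238887}{15484229341058}$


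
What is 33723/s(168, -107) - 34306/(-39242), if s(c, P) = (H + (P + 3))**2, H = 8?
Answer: 91084559/20091904 ≈ 4.5334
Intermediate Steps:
s(c, P) = (11 + P)**2 (s(c, P) = (8 + (P + 3))**2 = (8 + (3 + P))**2 = (11 + P)**2)
33723/s(168, -107) - 34306/(-39242) = 33723/((11 - 107)**2) - 34306/(-39242) = 33723/((-96)**2) - 34306*(-1/39242) = 33723/9216 + 17153/19621 = 33723*(1/9216) + 17153/19621 = 3747/1024 + 17153/19621 = 91084559/20091904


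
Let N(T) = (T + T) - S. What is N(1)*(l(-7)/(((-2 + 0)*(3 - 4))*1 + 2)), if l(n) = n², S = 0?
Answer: 49/2 ≈ 24.500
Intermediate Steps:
N(T) = 2*T (N(T) = (T + T) - 1*0 = 2*T + 0 = 2*T)
N(1)*(l(-7)/(((-2 + 0)*(3 - 4))*1 + 2)) = (2*1)*((-7)²/(((-2 + 0)*(3 - 4))*1 + 2)) = 2*(49/(-2*(-1)*1 + 2)) = 2*(49/(2*1 + 2)) = 2*(49/(2 + 2)) = 2*(49/4) = 49/2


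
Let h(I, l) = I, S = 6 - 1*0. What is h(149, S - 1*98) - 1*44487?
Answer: -44338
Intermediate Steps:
S = 6 (S = 6 + 0 = 6)
h(149, S - 1*98) - 1*44487 = 149 - 1*44487 = 149 - 44487 = -44338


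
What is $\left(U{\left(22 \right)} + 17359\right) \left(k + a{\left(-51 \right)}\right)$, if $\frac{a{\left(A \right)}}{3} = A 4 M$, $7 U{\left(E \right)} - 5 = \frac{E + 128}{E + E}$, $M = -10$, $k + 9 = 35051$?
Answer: $\frac{5002064241}{7} \approx 7.1458 \cdot 10^{8}$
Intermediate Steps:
$k = 35042$ ($k = -9 + 35051 = 35042$)
$U{\left(E \right)} = \frac{5}{7} + \frac{128 + E}{14 E}$ ($U{\left(E \right)} = \frac{5}{7} + \frac{\left(E + 128\right) \frac{1}{E + E}}{7} = \frac{5}{7} + \frac{\left(128 + E\right) \frac{1}{2 E}}{7} = \frac{5}{7} + \frac{\frac{1}{2} \frac{1}{E} \left(128 + E\right)}{7} = \frac{5}{7} + \frac{128 + E}{14 E}$)
$a{\left(A \right)} = - 120 A$ ($a{\left(A \right)} = 3 A 4 \left(-10\right) = 3 \cdot 4 A \left(-10\right) = 3 \left(- 40 A\right) = - 120 A$)
$\left(U{\left(22 \right)} + 17359\right) \left(k + a{\left(-51 \right)}\right) = \left(\frac{128 + 11 \cdot 22}{14 \cdot 22} + 17359\right) \left(35042 - -6120\right) = \left(\frac{1}{14} \cdot \frac{1}{22} \left(128 + 242\right) + 17359\right) \left(35042 + 6120\right) = \left(\frac{1}{14} \cdot \frac{1}{22} \cdot 370 + 17359\right) 41162 = \left(\frac{185}{154} + 17359\right) 41162 = \frac{2673471}{154} \cdot 41162 = \frac{5002064241}{7}$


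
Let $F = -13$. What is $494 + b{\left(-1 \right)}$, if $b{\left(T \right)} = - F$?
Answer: $507$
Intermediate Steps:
$b{\left(T \right)} = 13$ ($b{\left(T \right)} = \left(-1\right) \left(-13\right) = 13$)
$494 + b{\left(-1 \right)} = 494 + 13 = 507$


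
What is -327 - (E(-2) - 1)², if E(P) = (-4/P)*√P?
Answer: -320 + 4*I*√2 ≈ -320.0 + 5.6569*I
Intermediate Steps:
E(P) = -4/√P
-327 - (E(-2) - 1)² = -327 - (-(-2)*I*√2 - 1)² = -327 - (2*I*√2 - 1)² = -327 - (-1 + 2*I*√2)²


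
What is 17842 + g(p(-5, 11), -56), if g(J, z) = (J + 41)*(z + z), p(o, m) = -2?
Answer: 13474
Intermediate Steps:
g(J, z) = 2*z*(41 + J) (g(J, z) = (41 + J)*(2*z) = 2*z*(41 + J))
17842 + g(p(-5, 11), -56) = 17842 + 2*(-56)*(41 - 2) = 17842 + 2*(-56)*39 = 17842 - 4368 = 13474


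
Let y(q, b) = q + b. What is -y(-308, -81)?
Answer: 389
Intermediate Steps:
y(q, b) = b + q
-y(-308, -81) = -(-81 - 308) = -1*(-389) = 389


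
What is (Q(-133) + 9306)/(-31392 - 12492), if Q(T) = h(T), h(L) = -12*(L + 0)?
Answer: -79/318 ≈ -0.24843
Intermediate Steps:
h(L) = -12*L
Q(T) = -12*T
(Q(-133) + 9306)/(-31392 - 12492) = (-12*(-133) + 9306)/(-31392 - 12492) = (1596 + 9306)/(-43884) = 10902*(-1/43884) = -79/318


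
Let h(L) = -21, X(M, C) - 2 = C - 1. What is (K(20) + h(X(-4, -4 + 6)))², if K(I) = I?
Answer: 1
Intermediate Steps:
X(M, C) = 1 + C (X(M, C) = 2 + (C - 1) = 2 + (-1 + C) = 1 + C)
(K(20) + h(X(-4, -4 + 6)))² = (20 - 21)² = (-1)² = 1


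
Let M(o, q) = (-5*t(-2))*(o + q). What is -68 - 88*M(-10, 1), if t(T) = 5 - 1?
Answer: -15908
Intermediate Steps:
t(T) = 4
M(o, q) = -20*o - 20*q (M(o, q) = (-5*4)*(o + q) = -20*(o + q) = -20*o - 20*q)
-68 - 88*M(-10, 1) = -68 - 88*(-20*(-10) - 20*1) = -68 - 88*(200 - 20) = -68 - 88*180 = -68 - 15840 = -15908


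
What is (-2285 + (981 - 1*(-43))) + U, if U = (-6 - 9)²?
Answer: -1036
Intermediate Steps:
U = 225 (U = (-15)² = 225)
(-2285 + (981 - 1*(-43))) + U = (-2285 + (981 - 1*(-43))) + 225 = (-2285 + (981 + 43)) + 225 = (-2285 + 1024) + 225 = -1261 + 225 = -1036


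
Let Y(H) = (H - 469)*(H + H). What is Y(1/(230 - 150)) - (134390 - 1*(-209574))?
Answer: -1100722319/3200 ≈ -3.4398e+5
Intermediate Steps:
Y(H) = 2*H*(-469 + H) (Y(H) = (-469 + H)*(2*H) = 2*H*(-469 + H))
Y(1/(230 - 150)) - (134390 - 1*(-209574)) = 2*(-469 + 1/(230 - 150))/(230 - 150) - (134390 - 1*(-209574)) = 2*(-469 + 1/80)/80 - (134390 + 209574) = 2*(1/80)*(-469 + 1/80) - 1*343964 = 2*(1/80)*(-37519/80) - 343964 = -37519/3200 - 343964 = -1100722319/3200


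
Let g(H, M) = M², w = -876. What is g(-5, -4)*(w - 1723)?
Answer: -41584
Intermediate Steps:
g(-5, -4)*(w - 1723) = (-4)²*(-876 - 1723) = 16*(-2599) = -41584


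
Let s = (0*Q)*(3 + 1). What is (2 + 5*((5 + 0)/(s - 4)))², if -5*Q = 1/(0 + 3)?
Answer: 289/16 ≈ 18.063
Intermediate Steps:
Q = -1/15 (Q = -1/(5*(0 + 3)) = -⅕/3 = -⅕*⅓ = -1/15 ≈ -0.066667)
s = 0 (s = (0*(-1/15))*(3 + 1) = 0*4 = 0)
(2 + 5*((5 + 0)/(s - 4)))² = (2 + 5*((5 + 0)/(0 - 4)))² = (2 + 5*(5/(-4)))² = (2 + 5*(5*(-¼)))² = (2 + 5*(-5/4))² = (2 - 25/4)² = (-17/4)² = 289/16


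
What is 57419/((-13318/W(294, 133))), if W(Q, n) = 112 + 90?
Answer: -5799319/6659 ≈ -870.90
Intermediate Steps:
W(Q, n) = 202
57419/((-13318/W(294, 133))) = 57419/((-13318/202)) = 57419/((-13318*1/202)) = 57419/(-6659/101) = 57419*(-101/6659) = -5799319/6659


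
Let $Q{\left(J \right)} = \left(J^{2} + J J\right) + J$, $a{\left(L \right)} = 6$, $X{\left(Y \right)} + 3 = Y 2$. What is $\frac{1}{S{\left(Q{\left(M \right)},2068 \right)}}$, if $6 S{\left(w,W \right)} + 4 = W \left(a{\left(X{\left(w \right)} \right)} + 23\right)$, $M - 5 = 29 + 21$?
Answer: $\frac{3}{29984} \approx 0.00010005$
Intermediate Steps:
$M = 55$ ($M = 5 + \left(29 + 21\right) = 5 + 50 = 55$)
$X{\left(Y \right)} = -3 + 2 Y$ ($X{\left(Y \right)} = -3 + Y 2 = -3 + 2 Y$)
$Q{\left(J \right)} = J + 2 J^{2}$ ($Q{\left(J \right)} = \left(J^{2} + J^{2}\right) + J = 2 J^{2} + J = J + 2 J^{2}$)
$S{\left(w,W \right)} = - \frac{2}{3} + \frac{29 W}{6}$ ($S{\left(w,W \right)} = - \frac{2}{3} + \frac{W \left(6 + 23\right)}{6} = - \frac{2}{3} + \frac{W 29}{6} = - \frac{2}{3} + \frac{29 W}{6}$)
$\frac{1}{S{\left(Q{\left(M \right)},2068 \right)}} = \frac{1}{- \frac{2}{3} + \frac{29}{6} \cdot 2068} = \frac{1}{- \frac{2}{3} + \frac{29986}{3}} = \frac{1}{\frac{29984}{3}} = \frac{3}{29984}$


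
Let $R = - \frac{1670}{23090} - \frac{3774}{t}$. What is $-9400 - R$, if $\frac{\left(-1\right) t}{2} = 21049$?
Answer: $- \frac{456860967300}{48602141} \approx -9400.0$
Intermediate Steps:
$t = -42098$ ($t = \left(-2\right) 21049 = -42098$)
$R = \frac{841900}{48602141}$ ($R = - \frac{1670}{23090} - \frac{3774}{-42098} = \left(-1670\right) \frac{1}{23090} - - \frac{1887}{21049} = - \frac{167}{2309} + \frac{1887}{21049} = \frac{841900}{48602141} \approx 0.017322$)
$-9400 - R = -9400 - \frac{841900}{48602141} = - \frac{456860967300}{48602141}$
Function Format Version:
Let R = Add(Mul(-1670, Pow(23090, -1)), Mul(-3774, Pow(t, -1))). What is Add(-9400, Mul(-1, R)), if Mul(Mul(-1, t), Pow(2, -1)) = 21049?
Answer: Rational(-456860967300, 48602141) ≈ -9400.0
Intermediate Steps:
t = -42098 (t = Mul(-2, 21049) = -42098)
R = Rational(841900, 48602141) (R = Add(Mul(-1670, Pow(23090, -1)), Mul(-3774, Pow(-42098, -1))) = Add(Mul(-1670, Rational(1, 23090)), Mul(-3774, Rational(-1, 42098))) = Add(Rational(-167, 2309), Rational(1887, 21049)) = Rational(841900, 48602141) ≈ 0.017322)
Add(-9400, Mul(-1, R)) = Add(-9400, Mul(-1, Rational(841900, 48602141))) = Add(-9400, Rational(-841900, 48602141)) = Rational(-456860967300, 48602141)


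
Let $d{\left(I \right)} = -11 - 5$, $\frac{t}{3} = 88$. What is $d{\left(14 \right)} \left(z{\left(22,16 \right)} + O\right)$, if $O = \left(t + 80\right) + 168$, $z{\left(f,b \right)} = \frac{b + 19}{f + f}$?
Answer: $- \frac{90252}{11} \approx -8204.7$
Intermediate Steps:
$t = 264$ ($t = 3 \cdot 88 = 264$)
$z{\left(f,b \right)} = \frac{19 + b}{2 f}$
$d{\left(I \right)} = -16$ ($d{\left(I \right)} = -11 - 5 = -16$)
$O = 512$ ($O = \left(264 + 80\right) + 168 = 344 + 168 = 512$)
$d{\left(14 \right)} \left(z{\left(22,16 \right)} + O\right) = - 16 \left(\frac{19 + 16}{2 \cdot 22} + 512\right) = - 16 \left(\frac{1}{2} \cdot \frac{1}{22} \cdot 35 + 512\right) = - 16 \left(\frac{35}{44} + 512\right) = \left(-16\right) \frac{22563}{44} = - \frac{90252}{11}$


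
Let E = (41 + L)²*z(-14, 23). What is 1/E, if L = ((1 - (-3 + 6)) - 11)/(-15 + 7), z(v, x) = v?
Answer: -32/813967 ≈ -3.9314e-5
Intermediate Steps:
L = 13/8 (L = ((1 - 1*3) - 11)/(-8) = ((1 - 3) - 11)*(-⅛) = (-2 - 11)*(-⅛) = -13*(-⅛) = 13/8 ≈ 1.6250)
E = -813967/32 (E = (41 + 13/8)²*(-14) = (341/8)²*(-14) = (116281/64)*(-14) = -813967/32 ≈ -25436.)
1/E = 1/(-813967/32) = -32/813967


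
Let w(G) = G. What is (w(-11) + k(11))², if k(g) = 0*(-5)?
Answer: 121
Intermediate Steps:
k(g) = 0
(w(-11) + k(11))² = (-11 + 0)² = (-11)² = 121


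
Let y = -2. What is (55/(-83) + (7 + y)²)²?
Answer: 4080400/6889 ≈ 592.31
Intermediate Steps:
(55/(-83) + (7 + y)²)² = (55/(-83) + (7 - 2)²)² = (55*(-1/83) + 5²)² = (-55/83 + 25)² = (2020/83)² = 4080400/6889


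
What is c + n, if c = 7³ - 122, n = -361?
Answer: -140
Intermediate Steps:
c = 221 (c = 343 - 122 = 221)
c + n = 221 - 361 = -140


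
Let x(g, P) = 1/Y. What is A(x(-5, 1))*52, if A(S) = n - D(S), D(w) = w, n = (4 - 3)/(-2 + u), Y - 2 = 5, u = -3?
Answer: -624/35 ≈ -17.829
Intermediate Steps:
Y = 7 (Y = 2 + 5 = 7)
n = -⅕ (n = (4 - 3)/(-2 - 3) = 1/(-5) = 1*(-⅕) = -⅕ ≈ -0.20000)
x(g, P) = ⅐ (x(g, P) = 1/7 = ⅐)
A(S) = -⅕ - S
A(x(-5, 1))*52 = (-⅕ - 1*⅐)*52 = (-⅕ - ⅐)*52 = -12/35*52 = -624/35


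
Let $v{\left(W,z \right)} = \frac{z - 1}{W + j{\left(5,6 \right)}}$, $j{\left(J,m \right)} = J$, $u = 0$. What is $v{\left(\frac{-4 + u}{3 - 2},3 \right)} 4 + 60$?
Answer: $68$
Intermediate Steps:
$v{\left(W,z \right)} = \frac{-1 + z}{5 + W}$ ($v{\left(W,z \right)} = \frac{z - 1}{W + 5} = \frac{-1 + z}{5 + W}$)
$v{\left(\frac{-4 + u}{3 - 2},3 \right)} 4 + 60 = \frac{-1 + 3}{5 + \frac{-4 + 0}{3 - 2}} \cdot 4 + 60 = \frac{1}{5 - \frac{4}{1}} \cdot 2 \cdot 4 + 60 = \frac{1}{5 - 4} \cdot 2 \cdot 4 + 60 = 1^{-1} \cdot 2 \cdot 4 + 60 = 1 \cdot 2 \cdot 4 + 60 = 2 \cdot 4 + 60 = 8 + 60 = 68$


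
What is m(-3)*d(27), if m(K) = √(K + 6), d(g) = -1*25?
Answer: -25*√3 ≈ -43.301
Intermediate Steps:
d(g) = -25
m(K) = √(6 + K)
m(-3)*d(27) = √(6 - 3)*(-25) = √3*(-25) = -25*√3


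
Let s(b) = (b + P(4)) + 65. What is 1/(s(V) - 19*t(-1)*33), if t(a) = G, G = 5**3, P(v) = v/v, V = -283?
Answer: -1/78592 ≈ -1.2724e-5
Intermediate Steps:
P(v) = 1
G = 125
t(a) = 125
s(b) = 66 + b (s(b) = (b + 1) + 65 = (1 + b) + 65 = 66 + b)
1/(s(V) - 19*t(-1)*33) = 1/((66 - 283) - 19*125*33) = 1/(-217 - 2375*33) = 1/(-217 - 78375) = 1/(-78592) = -1/78592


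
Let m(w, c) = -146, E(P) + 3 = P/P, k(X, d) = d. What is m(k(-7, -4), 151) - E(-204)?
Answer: -144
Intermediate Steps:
E(P) = -2 (E(P) = -3 + P/P = -3 + 1 = -2)
m(k(-7, -4), 151) - E(-204) = -146 - 1*(-2) = -146 + 2 = -144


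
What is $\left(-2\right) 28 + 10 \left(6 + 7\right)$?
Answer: $74$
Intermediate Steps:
$\left(-2\right) 28 + 10 \left(6 + 7\right) = -56 + 10 \cdot 13 = -56 + 130 = 74$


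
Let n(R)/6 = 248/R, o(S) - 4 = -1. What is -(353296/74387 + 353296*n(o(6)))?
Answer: -13035192611088/74387 ≈ -1.7523e+8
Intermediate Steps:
o(S) = 3 (o(S) = 4 - 1 = 3)
n(R) = 1488/R (n(R) = 6*(248/R) = 1488/R)
-(353296/74387 + 353296*n(o(6))) = -353296/(1/(1/74387 + 1488/3)) = -353296/(1/(1/74387 + 1488*(1/3))) = -353296/(1/(1/74387 + 496)) = -353296/(1/(36895953/74387)) = -353296/74387/36895953 = -353296*36895953/74387 = -13035192611088/74387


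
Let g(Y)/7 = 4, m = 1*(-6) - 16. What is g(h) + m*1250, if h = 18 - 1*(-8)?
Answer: -27472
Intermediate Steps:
h = 26 (h = 18 + 8 = 26)
m = -22 (m = -6 - 16 = -22)
g(Y) = 28 (g(Y) = 7*4 = 28)
g(h) + m*1250 = 28 - 22*1250 = 28 - 27500 = -27472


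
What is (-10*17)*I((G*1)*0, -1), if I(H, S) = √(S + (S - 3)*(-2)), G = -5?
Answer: -170*√7 ≈ -449.78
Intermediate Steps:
I(H, S) = √(6 - S) (I(H, S) = √(S + (-3 + S)*(-2)) = √(S + (6 - 2*S)) = √(6 - S))
(-10*17)*I((G*1)*0, -1) = (-10*17)*√(6 - 1*(-1)) = -170*√(6 + 1) = -170*√7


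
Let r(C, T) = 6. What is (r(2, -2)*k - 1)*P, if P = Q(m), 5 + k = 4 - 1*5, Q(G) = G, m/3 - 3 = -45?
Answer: 4662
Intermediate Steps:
m = -126 (m = 9 + 3*(-45) = 9 - 135 = -126)
k = -6 (k = -5 + (4 - 1*5) = -5 + (4 - 5) = -5 - 1 = -6)
P = -126
(r(2, -2)*k - 1)*P = (6*(-6) - 1)*(-126) = (-36 - 1)*(-126) = -37*(-126) = 4662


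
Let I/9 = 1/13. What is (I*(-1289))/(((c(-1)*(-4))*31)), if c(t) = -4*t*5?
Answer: 11601/32240 ≈ 0.35983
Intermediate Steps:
I = 9/13 ≈ 0.69231
c(t) = -20*t
(I*(-1289))/(((c(-1)*(-4))*31)) = ((9/13)*(-1289))/(((-20*(-1)*(-4))*31)) = -11601/(13*((20*(-4))*31)) = -11601/(13*((-80*31))) = -11601/13/(-2480) = -11601/13*(-1/2480) = 11601/32240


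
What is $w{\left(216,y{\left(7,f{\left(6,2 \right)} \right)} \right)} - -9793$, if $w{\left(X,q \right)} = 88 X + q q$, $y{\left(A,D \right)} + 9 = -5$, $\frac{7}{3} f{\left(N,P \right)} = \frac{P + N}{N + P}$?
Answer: $28997$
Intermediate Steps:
$f{\left(N,P \right)} = \frac{3}{7}$ ($f{\left(N,P \right)} = \frac{3 \frac{P + N}{N + P}}{7} = \frac{3 \frac{N + P}{N + P}}{7} = \frac{3}{7} \cdot 1 = \frac{3}{7}$)
$y{\left(A,D \right)} = -14$ ($y{\left(A,D \right)} = -9 - 5 = -14$)
$w{\left(X,q \right)} = q^{2} + 88 X$ ($w{\left(X,q \right)} = 88 X + q^{2} = q^{2} + 88 X$)
$w{\left(216,y{\left(7,f{\left(6,2 \right)} \right)} \right)} - -9793 = \left(\left(-14\right)^{2} + 88 \cdot 216\right) - -9793 = \left(196 + 19008\right) + 9793 = 19204 + 9793 = 28997$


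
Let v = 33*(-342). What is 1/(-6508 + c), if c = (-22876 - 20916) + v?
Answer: -1/61586 ≈ -1.6237e-5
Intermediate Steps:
v = -11286
c = -55078 (c = (-22876 - 20916) - 11286 = -43792 - 11286 = -55078)
1/(-6508 + c) = 1/(-6508 - 55078) = 1/(-61586) = -1/61586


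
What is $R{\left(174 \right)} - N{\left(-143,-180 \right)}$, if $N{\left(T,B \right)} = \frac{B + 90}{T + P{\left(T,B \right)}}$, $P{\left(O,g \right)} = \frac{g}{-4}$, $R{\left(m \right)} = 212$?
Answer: $\frac{10343}{49} \approx 211.08$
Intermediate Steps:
$P{\left(O,g \right)} = - \frac{g}{4}$ ($P{\left(O,g \right)} = g \left(- \frac{1}{4}\right) = - \frac{g}{4}$)
$N{\left(T,B \right)} = \frac{90 + B}{T - \frac{B}{4}}$ ($N{\left(T,B \right)} = \frac{B + 90}{T - \frac{B}{4}} = \frac{90 + B}{T - \frac{B}{4}}$)
$R{\left(174 \right)} - N{\left(-143,-180 \right)} = 212 - \frac{4 \left(-90 - -180\right)}{-180 - -572} = 212 - \frac{4 \left(-90 + 180\right)}{-180 + 572} = 212 - 4 \cdot \frac{1}{392} \cdot 90 = 212 - \frac{45}{49} = \frac{10343}{49}$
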